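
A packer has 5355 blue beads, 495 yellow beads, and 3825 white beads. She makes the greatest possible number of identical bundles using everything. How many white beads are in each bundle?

Number of bundles = gcd(5355, 495, 3825).
5355 = 3^2 × 5 × 7 × 17
495 = 3^2 × 5 × 11
3825 = 3^2 × 5^2 × 17
gcd(5355, 495, 3825) = 3^2 × 5 = 45.
white beads per bundle = 3825 / 45 = 85.

85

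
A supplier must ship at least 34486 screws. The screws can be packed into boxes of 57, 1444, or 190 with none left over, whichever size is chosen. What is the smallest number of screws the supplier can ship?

43320

The number of screws must be a common multiple of 57, 1444, and 190, so a multiple of their LCM.
57 = 3 × 19
1444 = 2^2 × 19^2
190 = 2 × 5 × 19
LCM(57, 1444, 190) = 2^2 × 3 × 5 × 19^2 = 21660.
Smallest multiple of 21660 that is ≥ 34486: ⌈34486/21660⌉ × 21660 = 2 × 21660 = 43320.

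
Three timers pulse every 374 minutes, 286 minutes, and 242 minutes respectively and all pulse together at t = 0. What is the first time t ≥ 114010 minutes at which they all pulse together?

160446 minutes

Joint pulses occur at multiples of LCM(374, 286, 242).
374 = 2 × 11 × 17
286 = 2 × 11 × 13
242 = 2 × 11^2
LCM(374, 286, 242) = 2 × 11^2 × 13 × 17 = 53482.
Smallest multiple of 53482 that is ≥ 114010: ⌈114010/53482⌉ × 53482 = 3 × 53482 = 160446.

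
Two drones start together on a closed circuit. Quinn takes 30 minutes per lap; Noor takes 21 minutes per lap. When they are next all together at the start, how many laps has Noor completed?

The first common completion time is the LCM of the periods.
30 = 2 × 3 × 5
21 = 3 × 7
LCM(30, 21) = 2 × 3 × 5 × 7 = 210.
Laps for period 21: 210 / 21 = 10.

10 laps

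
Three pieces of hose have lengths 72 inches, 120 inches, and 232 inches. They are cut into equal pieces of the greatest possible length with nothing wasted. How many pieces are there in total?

Piece length = gcd(72, 120, 232).
72 = 2^3 × 3^2
120 = 2^3 × 3 × 5
232 = 2^3 × 29
gcd(72, 120, 232) = 2^3 = 8.
Total pieces = 72/8 + 120/8 + 232/8 = 9 + 15 + 29 = 53.

53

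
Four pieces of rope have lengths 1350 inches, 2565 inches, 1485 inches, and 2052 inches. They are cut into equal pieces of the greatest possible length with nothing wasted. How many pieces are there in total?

276

Piece length = gcd(1350, 2565, 1485, 2052).
1350 = 2 × 3^3 × 5^2
2565 = 3^3 × 5 × 19
1485 = 3^3 × 5 × 11
2052 = 2^2 × 3^3 × 19
gcd(1350, 2565, 1485, 2052) = 3^3 = 27.
Total pieces = 1350/27 + 2565/27 + 1485/27 + 2052/27 = 50 + 95 + 55 + 76 = 276.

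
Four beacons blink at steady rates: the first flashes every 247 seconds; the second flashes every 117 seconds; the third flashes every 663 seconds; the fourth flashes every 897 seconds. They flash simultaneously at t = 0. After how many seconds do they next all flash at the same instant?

869193 seconds

The first simultaneous occurrence is after LCM of the individual periods.
247 = 13 × 19
117 = 3^2 × 13
663 = 3 × 13 × 17
897 = 3 × 13 × 23
LCM(247, 117, 663, 897) = 3^2 × 13 × 17 × 19 × 23 = 869193.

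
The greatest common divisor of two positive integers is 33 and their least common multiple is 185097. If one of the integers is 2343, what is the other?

For two integers, gcd × lcm = product, so the other is (33 × 185097) / 2343 = 6108201 / 2343 = 2607.

2607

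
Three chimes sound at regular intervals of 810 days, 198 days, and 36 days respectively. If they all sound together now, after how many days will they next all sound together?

We need the least common multiple of the intervals.
810 = 2 × 3^4 × 5
198 = 2 × 3^2 × 11
36 = 2^2 × 3^2
LCM(810, 198, 36) = 2^2 × 3^4 × 5 × 11 = 17820.

17820 days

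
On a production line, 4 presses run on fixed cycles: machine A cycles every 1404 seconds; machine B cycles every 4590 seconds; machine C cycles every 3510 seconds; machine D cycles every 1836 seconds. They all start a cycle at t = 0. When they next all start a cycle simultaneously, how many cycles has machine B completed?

26 cycles

The first common completion time is the LCM of the periods.
1404 = 2^2 × 3^3 × 13
4590 = 2 × 3^3 × 5 × 17
3510 = 2 × 3^3 × 5 × 13
1836 = 2^2 × 3^3 × 17
LCM(1404, 4590, 3510, 1836) = 2^2 × 3^3 × 5 × 13 × 17 = 119340.
Cycles for period 4590: 119340 / 4590 = 26.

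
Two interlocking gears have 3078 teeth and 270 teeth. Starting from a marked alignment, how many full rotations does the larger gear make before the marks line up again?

All finish a whole number of cycles simultaneously at t = LCM of the periods.
3078 = 2 × 3^4 × 19
270 = 2 × 3^3 × 5
LCM(3078, 270) = 2 × 3^4 × 5 × 19 = 15390.
Rotations for period 3078: 15390 / 3078 = 5.

5 rotations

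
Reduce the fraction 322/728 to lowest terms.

23/52

322 = 2 × 7 × 23
728 = 2^3 × 7 × 13
gcd(322, 728) = 2 × 7 = 14.
Divide numerator and denominator by 14: 322/728 = 23/52.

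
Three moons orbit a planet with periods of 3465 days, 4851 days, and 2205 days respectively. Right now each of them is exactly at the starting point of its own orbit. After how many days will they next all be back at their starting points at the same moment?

They coincide at every common multiple of the periods; the first is the LCM.
3465 = 3^2 × 5 × 7 × 11
4851 = 3^2 × 7^2 × 11
2205 = 3^2 × 5 × 7^2
LCM(3465, 4851, 2205) = 3^2 × 5 × 7^2 × 11 = 24255.

24255 days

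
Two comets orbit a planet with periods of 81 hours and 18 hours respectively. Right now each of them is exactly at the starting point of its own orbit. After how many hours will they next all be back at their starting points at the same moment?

162 hours

They coincide at every common multiple of the periods; the first is the LCM.
81 = 3^4
18 = 2 × 3^2
LCM(81, 18) = 2 × 3^4 = 162.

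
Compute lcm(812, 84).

812 = 2^2 × 7 × 29
84 = 2^2 × 3 × 7
LCM(812, 84) = 2^2 × 3 × 7 × 29 = 2436.

2436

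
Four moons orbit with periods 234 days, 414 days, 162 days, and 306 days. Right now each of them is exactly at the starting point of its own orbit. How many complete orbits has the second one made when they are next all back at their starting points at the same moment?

1989 orbits

They are all back at their starting positions together after one LCM of the periods.
234 = 2 × 3^2 × 13
414 = 2 × 3^2 × 23
162 = 2 × 3^4
306 = 2 × 3^2 × 17
LCM(234, 414, 162, 306) = 2 × 3^4 × 13 × 17 × 23 = 823446.
Orbits for period 414: 823446 / 414 = 1989.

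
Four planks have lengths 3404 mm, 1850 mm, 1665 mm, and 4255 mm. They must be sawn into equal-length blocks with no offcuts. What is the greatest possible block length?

37 mm

The block length must divide every plank, so the greatest is gcd(3404, 1850, 1665, 4255).
3404 = 2^2 × 23 × 37
1850 = 2 × 5^2 × 37
1665 = 3^2 × 5 × 37
4255 = 5 × 23 × 37
gcd(3404, 1850, 1665, 4255) = 37.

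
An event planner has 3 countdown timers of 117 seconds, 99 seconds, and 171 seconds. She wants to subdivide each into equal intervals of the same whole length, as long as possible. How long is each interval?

The interval must divide each timer length; the longest such is the gcd.
117 = 3^2 × 13
99 = 3^2 × 11
171 = 3^2 × 19
gcd(117, 99, 171) = 3^2 = 9.

9 seconds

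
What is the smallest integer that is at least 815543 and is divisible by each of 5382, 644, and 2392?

The integer must be a common multiple of 5382, 644, and 2392, so a multiple of their LCM.
5382 = 2 × 3^2 × 13 × 23
644 = 2^2 × 7 × 23
2392 = 2^3 × 13 × 23
LCM(5382, 644, 2392) = 2^3 × 3^2 × 7 × 13 × 23 = 150696.
Smallest multiple of 150696 that is ≥ 815543: ⌈815543/150696⌉ × 150696 = 6 × 150696 = 904176.

904176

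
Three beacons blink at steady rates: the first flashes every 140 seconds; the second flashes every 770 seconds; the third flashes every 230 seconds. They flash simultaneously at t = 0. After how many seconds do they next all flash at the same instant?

We need the least common multiple of the intervals.
140 = 2^2 × 5 × 7
770 = 2 × 5 × 7 × 11
230 = 2 × 5 × 23
LCM(140, 770, 230) = 2^2 × 5 × 7 × 11 × 23 = 35420.

35420 seconds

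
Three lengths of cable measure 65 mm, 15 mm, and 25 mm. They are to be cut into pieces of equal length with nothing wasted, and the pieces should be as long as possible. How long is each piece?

5 mm

The greatest length dividing all of 65, 15, and 25 is their gcd.
65 = 5 × 13
15 = 3 × 5
25 = 5^2
gcd(65, 15, 25) = 5.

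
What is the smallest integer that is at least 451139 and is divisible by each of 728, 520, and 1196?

502320

The integer must be a common multiple of 728, 520, and 1196, so a multiple of their LCM.
728 = 2^3 × 7 × 13
520 = 2^3 × 5 × 13
1196 = 2^2 × 13 × 23
LCM(728, 520, 1196) = 2^3 × 5 × 7 × 13 × 23 = 83720.
Smallest multiple of 83720 that is ≥ 451139: ⌈451139/83720⌉ × 83720 = 6 × 83720 = 502320.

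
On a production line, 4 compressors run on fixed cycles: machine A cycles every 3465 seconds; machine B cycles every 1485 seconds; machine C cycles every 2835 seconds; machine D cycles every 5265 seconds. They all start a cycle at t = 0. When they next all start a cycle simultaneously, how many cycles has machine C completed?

The first common completion time is the LCM of the periods.
3465 = 3^2 × 5 × 7 × 11
1485 = 3^3 × 5 × 11
2835 = 3^4 × 5 × 7
5265 = 3^4 × 5 × 13
LCM(3465, 1485, 2835, 5265) = 3^4 × 5 × 7 × 11 × 13 = 405405.
Cycles for period 2835: 405405 / 2835 = 143.

143 cycles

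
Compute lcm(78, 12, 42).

78 = 2 × 3 × 13
12 = 2^2 × 3
42 = 2 × 3 × 7
LCM(78, 12, 42) = 2^2 × 3 × 7 × 13 = 1092.

1092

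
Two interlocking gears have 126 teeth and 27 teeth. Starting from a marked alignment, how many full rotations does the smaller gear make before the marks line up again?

14 rotations

The first common completion time is the LCM of the periods.
126 = 2 × 3^2 × 7
27 = 3^3
LCM(126, 27) = 2 × 3^3 × 7 = 378.
Rotations for period 27: 378 / 27 = 14.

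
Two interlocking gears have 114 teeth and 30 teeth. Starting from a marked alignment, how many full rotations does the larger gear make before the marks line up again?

They are all back at their starting positions together after one LCM of the periods.
114 = 2 × 3 × 19
30 = 2 × 3 × 5
LCM(114, 30) = 2 × 3 × 5 × 19 = 570.
Rotations for period 114: 570 / 114 = 5.

5 rotations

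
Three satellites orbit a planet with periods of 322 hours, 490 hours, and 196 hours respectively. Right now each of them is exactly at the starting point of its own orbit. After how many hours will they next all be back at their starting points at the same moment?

They coincide at every common multiple of the periods; the first is the LCM.
322 = 2 × 7 × 23
490 = 2 × 5 × 7^2
196 = 2^2 × 7^2
LCM(322, 490, 196) = 2^2 × 5 × 7^2 × 23 = 22540.

22540 hours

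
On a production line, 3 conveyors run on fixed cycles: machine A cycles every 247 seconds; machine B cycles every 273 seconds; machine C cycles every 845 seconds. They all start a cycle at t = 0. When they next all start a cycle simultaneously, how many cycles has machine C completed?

They are all back at their starting positions together after one LCM of the periods.
247 = 13 × 19
273 = 3 × 7 × 13
845 = 5 × 13^2
LCM(247, 273, 845) = 3 × 5 × 7 × 13^2 × 19 = 337155.
Cycles for period 845: 337155 / 845 = 399.

399 cycles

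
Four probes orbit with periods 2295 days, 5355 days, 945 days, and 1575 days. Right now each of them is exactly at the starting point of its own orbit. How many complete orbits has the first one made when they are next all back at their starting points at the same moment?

35 orbits

They are all back at their starting positions together after one LCM of the periods.
2295 = 3^3 × 5 × 17
5355 = 3^2 × 5 × 7 × 17
945 = 3^3 × 5 × 7
1575 = 3^2 × 5^2 × 7
LCM(2295, 5355, 945, 1575) = 3^3 × 5^2 × 7 × 17 = 80325.
Orbits for period 2295: 80325 / 2295 = 35.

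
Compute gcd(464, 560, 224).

16

464 = 2^4 × 29
560 = 2^4 × 5 × 7
224 = 2^5 × 7
gcd(464, 560, 224) = 2^4 = 16.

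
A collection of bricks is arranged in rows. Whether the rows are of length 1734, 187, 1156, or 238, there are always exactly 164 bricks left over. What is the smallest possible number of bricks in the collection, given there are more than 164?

267200

N − 164 must be a common multiple of 1734, 187, 1156, and 238.
1734 = 2 × 3 × 17^2
187 = 11 × 17
1156 = 2^2 × 17^2
238 = 2 × 7 × 17
LCM(1734, 187, 1156, 238) = 2^2 × 3 × 7 × 11 × 17^2 = 267036.
Smallest N > 164 is LCM + 164 = 267036 + 164 = 267200.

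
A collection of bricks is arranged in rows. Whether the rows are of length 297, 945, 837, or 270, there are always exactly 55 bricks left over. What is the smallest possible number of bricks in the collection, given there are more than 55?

644545

N − 55 must be a common multiple of 297, 945, 837, and 270.
297 = 3^3 × 11
945 = 3^3 × 5 × 7
837 = 3^3 × 31
270 = 2 × 3^3 × 5
LCM(297, 945, 837, 270) = 2 × 3^3 × 5 × 7 × 11 × 31 = 644490.
Smallest N > 55 is LCM + 55 = 644490 + 55 = 644545.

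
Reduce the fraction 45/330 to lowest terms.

45 = 3^2 × 5
330 = 2 × 3 × 5 × 11
gcd(45, 330) = 3 × 5 = 15.
Divide numerator and denominator by 15: 45/330 = 3/22.

3/22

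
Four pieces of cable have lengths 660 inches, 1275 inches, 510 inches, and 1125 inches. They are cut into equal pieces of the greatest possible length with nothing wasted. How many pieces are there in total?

238

Piece length = gcd(660, 1275, 510, 1125).
660 = 2^2 × 3 × 5 × 11
1275 = 3 × 5^2 × 17
510 = 2 × 3 × 5 × 17
1125 = 3^2 × 5^3
gcd(660, 1275, 510, 1125) = 3 × 5 = 15.
Total pieces = 660/15 + 1275/15 + 510/15 + 1125/15 = 44 + 85 + 34 + 75 = 238.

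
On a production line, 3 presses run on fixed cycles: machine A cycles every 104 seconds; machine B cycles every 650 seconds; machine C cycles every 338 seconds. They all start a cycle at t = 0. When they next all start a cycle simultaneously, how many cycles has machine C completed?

They are all back at their starting positions together after one LCM of the periods.
104 = 2^3 × 13
650 = 2 × 5^2 × 13
338 = 2 × 13^2
LCM(104, 650, 338) = 2^3 × 5^2 × 13^2 = 33800.
Cycles for period 338: 33800 / 338 = 100.

100 cycles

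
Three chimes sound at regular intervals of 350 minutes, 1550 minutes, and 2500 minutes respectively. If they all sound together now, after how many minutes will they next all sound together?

542500 minutes

They coincide at every common multiple of the periods; the first is the LCM.
350 = 2 × 5^2 × 7
1550 = 2 × 5^2 × 31
2500 = 2^2 × 5^4
LCM(350, 1550, 2500) = 2^2 × 5^4 × 7 × 31 = 542500.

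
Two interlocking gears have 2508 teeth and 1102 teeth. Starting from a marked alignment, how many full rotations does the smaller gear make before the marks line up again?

66 rotations

All finish a whole number of cycles simultaneously at t = LCM of the periods.
2508 = 2^2 × 3 × 11 × 19
1102 = 2 × 19 × 29
LCM(2508, 1102) = 2^2 × 3 × 11 × 19 × 29 = 72732.
Rotations for period 1102: 72732 / 1102 = 66.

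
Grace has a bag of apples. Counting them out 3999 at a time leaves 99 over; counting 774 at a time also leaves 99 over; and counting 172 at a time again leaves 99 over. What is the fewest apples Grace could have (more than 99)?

48087

N − 99 must be a common multiple of 3999, 774, and 172.
3999 = 3 × 31 × 43
774 = 2 × 3^2 × 43
172 = 2^2 × 43
LCM(3999, 774, 172) = 2^2 × 3^2 × 31 × 43 = 47988.
Smallest N > 99 is LCM + 99 = 47988 + 99 = 48087.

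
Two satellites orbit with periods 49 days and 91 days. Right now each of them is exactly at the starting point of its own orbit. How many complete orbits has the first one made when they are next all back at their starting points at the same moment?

The first common completion time is the LCM of the periods.
49 = 7^2
91 = 7 × 13
LCM(49, 91) = 7^2 × 13 = 637.
Orbits for period 49: 637 / 49 = 13.

13 orbits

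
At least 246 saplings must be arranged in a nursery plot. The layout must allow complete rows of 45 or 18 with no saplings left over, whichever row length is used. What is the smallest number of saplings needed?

The number of saplings must be a common multiple of 45 and 18, so a multiple of their LCM.
45 = 3^2 × 5
18 = 2 × 3^2
LCM(45, 18) = 2 × 3^2 × 5 = 90.
Smallest multiple of 90 that is ≥ 246: ⌈246/90⌉ × 90 = 3 × 90 = 270.

270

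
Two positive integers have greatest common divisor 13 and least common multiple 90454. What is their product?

For any two positive integers, gcd × lcm = product = 13 × 90454 = 1175902.

1175902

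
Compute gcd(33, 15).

33 = 3 × 11
15 = 3 × 5
gcd(33, 15) = 3.

3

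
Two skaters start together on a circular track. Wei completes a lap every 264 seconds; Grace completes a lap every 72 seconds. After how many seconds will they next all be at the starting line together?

We need the least common multiple of the intervals.
264 = 2^3 × 3 × 11
72 = 2^3 × 3^2
LCM(264, 72) = 2^3 × 3^2 × 11 = 792.

792 seconds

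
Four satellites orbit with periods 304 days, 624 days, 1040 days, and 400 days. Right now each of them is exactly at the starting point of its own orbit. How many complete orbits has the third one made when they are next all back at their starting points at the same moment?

The first common completion time is the LCM of the periods.
304 = 2^4 × 19
624 = 2^4 × 3 × 13
1040 = 2^4 × 5 × 13
400 = 2^4 × 5^2
LCM(304, 624, 1040, 400) = 2^4 × 3 × 5^2 × 13 × 19 = 296400.
Orbits for period 1040: 296400 / 1040 = 285.

285 orbits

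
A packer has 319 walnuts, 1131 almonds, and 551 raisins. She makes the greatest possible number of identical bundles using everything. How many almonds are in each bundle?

39

Number of bundles = gcd(319, 1131, 551).
319 = 11 × 29
1131 = 3 × 13 × 29
551 = 19 × 29
gcd(319, 1131, 551) = 29.
almonds per bundle = 1131 / 29 = 39.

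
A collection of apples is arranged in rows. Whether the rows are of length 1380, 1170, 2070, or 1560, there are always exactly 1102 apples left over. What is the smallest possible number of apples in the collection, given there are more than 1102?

108742

N − 1102 must be a common multiple of 1380, 1170, 2070, and 1560.
1380 = 2^2 × 3 × 5 × 23
1170 = 2 × 3^2 × 5 × 13
2070 = 2 × 3^2 × 5 × 23
1560 = 2^3 × 3 × 5 × 13
LCM(1380, 1170, 2070, 1560) = 2^3 × 3^2 × 5 × 13 × 23 = 107640.
Smallest N > 1102 is LCM + 1102 = 107640 + 1102 = 108742.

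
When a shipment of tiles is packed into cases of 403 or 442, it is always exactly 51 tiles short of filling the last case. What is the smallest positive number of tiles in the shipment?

Being 51 short of a full case of size k means N ≡ −51 (mod k), i.e. N + 51 is a multiple of each size.
403 = 13 × 31
442 = 2 × 13 × 17
LCM(403, 442) = 2 × 13 × 17 × 31 = 13702.
Smallest positive N is 13702 − 51 = 13651.

13651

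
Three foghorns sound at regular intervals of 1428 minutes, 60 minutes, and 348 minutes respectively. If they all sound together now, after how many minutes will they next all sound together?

207060 minutes

We need the least common multiple of the intervals.
1428 = 2^2 × 3 × 7 × 17
60 = 2^2 × 3 × 5
348 = 2^2 × 3 × 29
LCM(1428, 60, 348) = 2^2 × 3 × 5 × 7 × 17 × 29 = 207060.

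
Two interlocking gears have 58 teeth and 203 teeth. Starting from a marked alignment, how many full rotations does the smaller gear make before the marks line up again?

The first common completion time is the LCM of the periods.
58 = 2 × 29
203 = 7 × 29
LCM(58, 203) = 2 × 7 × 29 = 406.
Rotations for period 58: 406 / 58 = 7.

7 rotations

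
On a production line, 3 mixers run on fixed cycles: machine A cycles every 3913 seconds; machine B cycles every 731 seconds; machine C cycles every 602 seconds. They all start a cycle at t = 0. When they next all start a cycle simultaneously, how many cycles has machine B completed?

182 cycles

All finish a whole number of cycles simultaneously at t = LCM of the periods.
3913 = 7 × 13 × 43
731 = 17 × 43
602 = 2 × 7 × 43
LCM(3913, 731, 602) = 2 × 7 × 13 × 17 × 43 = 133042.
Cycles for period 731: 133042 / 731 = 182.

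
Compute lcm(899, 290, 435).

26970

899 = 29 × 31
290 = 2 × 5 × 29
435 = 3 × 5 × 29
LCM(899, 290, 435) = 2 × 3 × 5 × 29 × 31 = 26970.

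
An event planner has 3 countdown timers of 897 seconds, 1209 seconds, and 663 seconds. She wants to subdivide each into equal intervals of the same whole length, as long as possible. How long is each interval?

39 seconds

The interval must divide each timer length; the longest such is the gcd.
897 = 3 × 13 × 23
1209 = 3 × 13 × 31
663 = 3 × 13 × 17
gcd(897, 1209, 663) = 3 × 13 = 39.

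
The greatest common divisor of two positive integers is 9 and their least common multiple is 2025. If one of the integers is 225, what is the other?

81

For two integers, gcd × lcm = product, so the other is (9 × 2025) / 225 = 18225 / 225 = 81.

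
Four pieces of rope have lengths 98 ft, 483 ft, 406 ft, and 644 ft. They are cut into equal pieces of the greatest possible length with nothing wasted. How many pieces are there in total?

233

Piece length = gcd(98, 483, 406, 644).
98 = 2 × 7^2
483 = 3 × 7 × 23
406 = 2 × 7 × 29
644 = 2^2 × 7 × 23
gcd(98, 483, 406, 644) = 7.
Total pieces = 98/7 + 483/7 + 406/7 + 644/7 = 14 + 69 + 58 + 92 = 233.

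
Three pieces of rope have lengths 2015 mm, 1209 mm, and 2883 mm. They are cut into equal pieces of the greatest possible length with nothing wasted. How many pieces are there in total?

197

Piece length = gcd(2015, 1209, 2883).
2015 = 5 × 13 × 31
1209 = 3 × 13 × 31
2883 = 3 × 31^2
gcd(2015, 1209, 2883) = 31.
Total pieces = 2015/31 + 1209/31 + 2883/31 = 65 + 39 + 93 = 197.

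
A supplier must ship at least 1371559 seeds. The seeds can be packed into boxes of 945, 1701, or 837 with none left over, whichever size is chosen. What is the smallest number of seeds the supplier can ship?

1581930

The number of seeds must be a common multiple of 945, 1701, and 837, so a multiple of their LCM.
945 = 3^3 × 5 × 7
1701 = 3^5 × 7
837 = 3^3 × 31
LCM(945, 1701, 837) = 3^5 × 5 × 7 × 31 = 263655.
Smallest multiple of 263655 that is ≥ 1371559: ⌈1371559/263655⌉ × 263655 = 6 × 263655 = 1581930.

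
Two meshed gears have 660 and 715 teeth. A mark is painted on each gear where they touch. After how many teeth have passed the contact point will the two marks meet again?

8580 teeth

The first simultaneous occurrence is after LCM of the individual periods.
660 = 2^2 × 3 × 5 × 11
715 = 5 × 11 × 13
LCM(660, 715) = 2^2 × 3 × 5 × 11 × 13 = 8580.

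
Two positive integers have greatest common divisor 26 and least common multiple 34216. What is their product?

For any two positive integers, gcd × lcm = product = 26 × 34216 = 889616.

889616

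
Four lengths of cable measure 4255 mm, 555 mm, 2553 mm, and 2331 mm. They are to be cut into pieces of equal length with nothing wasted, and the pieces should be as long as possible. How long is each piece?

The greatest length dividing all of 4255, 555, 2553, and 2331 is their gcd.
4255 = 5 × 23 × 37
555 = 3 × 5 × 37
2553 = 3 × 23 × 37
2331 = 3^2 × 7 × 37
gcd(4255, 555, 2553, 2331) = 37.

37 mm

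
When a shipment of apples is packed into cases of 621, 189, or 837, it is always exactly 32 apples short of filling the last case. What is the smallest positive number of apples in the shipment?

Being 32 short of a full case of size k means N ≡ −32 (mod k), i.e. N + 32 is a multiple of each size.
621 = 3^3 × 23
189 = 3^3 × 7
837 = 3^3 × 31
LCM(621, 189, 837) = 3^3 × 7 × 23 × 31 = 134757.
Smallest positive N is 134757 − 32 = 134725.

134725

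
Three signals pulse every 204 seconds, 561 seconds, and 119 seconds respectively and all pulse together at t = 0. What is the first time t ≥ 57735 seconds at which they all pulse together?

Joint pulses occur at multiples of LCM(204, 561, 119).
204 = 2^2 × 3 × 17
561 = 3 × 11 × 17
119 = 7 × 17
LCM(204, 561, 119) = 2^2 × 3 × 7 × 11 × 17 = 15708.
Smallest multiple of 15708 that is ≥ 57735: ⌈57735/15708⌉ × 15708 = 4 × 15708 = 62832.

62832 seconds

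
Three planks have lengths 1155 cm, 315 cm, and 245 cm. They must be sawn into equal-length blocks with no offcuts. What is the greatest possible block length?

This is the greatest common divisor of 1155, 315, and 245.
1155 = 3 × 5 × 7 × 11
315 = 3^2 × 5 × 7
245 = 5 × 7^2
gcd(1155, 315, 245) = 5 × 7 = 35.

35 cm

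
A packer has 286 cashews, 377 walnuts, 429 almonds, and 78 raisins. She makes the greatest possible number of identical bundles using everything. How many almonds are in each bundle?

Number of bundles = gcd(286, 377, 429, 78).
286 = 2 × 11 × 13
377 = 13 × 29
429 = 3 × 11 × 13
78 = 2 × 3 × 13
gcd(286, 377, 429, 78) = 13.
almonds per bundle = 429 / 13 = 33.

33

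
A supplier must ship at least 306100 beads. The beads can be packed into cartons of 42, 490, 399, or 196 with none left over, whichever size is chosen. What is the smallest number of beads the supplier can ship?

The number of beads must be a common multiple of 42, 490, 399, and 196, so a multiple of their LCM.
42 = 2 × 3 × 7
490 = 2 × 5 × 7^2
399 = 3 × 7 × 19
196 = 2^2 × 7^2
LCM(42, 490, 399, 196) = 2^2 × 3 × 5 × 7^2 × 19 = 55860.
Smallest multiple of 55860 that is ≥ 306100: ⌈306100/55860⌉ × 55860 = 6 × 55860 = 335160.

335160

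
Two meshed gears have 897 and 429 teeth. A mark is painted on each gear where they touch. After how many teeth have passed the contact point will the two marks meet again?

They coincide at every common multiple of the periods; the first is the LCM.
897 = 3 × 13 × 23
429 = 3 × 11 × 13
LCM(897, 429) = 3 × 11 × 13 × 23 = 9867.

9867 teeth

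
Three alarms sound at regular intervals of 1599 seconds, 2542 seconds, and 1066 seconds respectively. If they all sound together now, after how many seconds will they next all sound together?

The first simultaneous occurrence is after LCM of the individual periods.
1599 = 3 × 13 × 41
2542 = 2 × 31 × 41
1066 = 2 × 13 × 41
LCM(1599, 2542, 1066) = 2 × 3 × 13 × 31 × 41 = 99138.

99138 seconds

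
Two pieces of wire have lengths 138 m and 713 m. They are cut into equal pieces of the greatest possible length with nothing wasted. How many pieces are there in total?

37

Piece length = gcd(138, 713).
138 = 2 × 3 × 23
713 = 23 × 31
gcd(138, 713) = 23.
Total pieces = 138/23 + 713/23 = 6 + 31 = 37.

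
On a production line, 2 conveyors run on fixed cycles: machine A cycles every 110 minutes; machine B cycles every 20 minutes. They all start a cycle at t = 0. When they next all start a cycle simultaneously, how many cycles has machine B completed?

The first common completion time is the LCM of the periods.
110 = 2 × 5 × 11
20 = 2^2 × 5
LCM(110, 20) = 2^2 × 5 × 11 = 220.
Cycles for period 20: 220 / 20 = 11.

11 cycles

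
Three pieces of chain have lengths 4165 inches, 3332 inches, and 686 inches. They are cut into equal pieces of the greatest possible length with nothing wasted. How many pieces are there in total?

Piece length = gcd(4165, 3332, 686).
4165 = 5 × 7^2 × 17
3332 = 2^2 × 7^2 × 17
686 = 2 × 7^3
gcd(4165, 3332, 686) = 7^2 = 49.
Total pieces = 4165/49 + 3332/49 + 686/49 = 85 + 68 + 14 = 167.

167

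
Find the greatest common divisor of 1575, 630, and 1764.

63

1575 = 3^2 × 5^2 × 7
630 = 2 × 3^2 × 5 × 7
1764 = 2^2 × 3^2 × 7^2
gcd(1575, 630, 1764) = 3^2 × 7 = 63.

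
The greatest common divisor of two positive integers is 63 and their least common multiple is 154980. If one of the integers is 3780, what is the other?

2583

For two integers, gcd × lcm = product, so the other is (63 × 154980) / 3780 = 9763740 / 3780 = 2583.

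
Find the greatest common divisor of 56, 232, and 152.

8

56 = 2^3 × 7
232 = 2^3 × 29
152 = 2^3 × 19
gcd(56, 232, 152) = 2^3 = 8.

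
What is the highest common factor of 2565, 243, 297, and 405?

2565 = 3^3 × 5 × 19
243 = 3^5
297 = 3^3 × 11
405 = 3^4 × 5
gcd(2565, 243, 297, 405) = 3^3 = 27.

27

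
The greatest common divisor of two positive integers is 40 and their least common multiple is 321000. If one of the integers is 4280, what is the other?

3000

For two integers, gcd × lcm = product, so the other is (40 × 321000) / 4280 = 12840000 / 4280 = 3000.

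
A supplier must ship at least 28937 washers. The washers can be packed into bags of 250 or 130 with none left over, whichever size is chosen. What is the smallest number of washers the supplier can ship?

The number of washers must be a common multiple of 250 and 130, so a multiple of their LCM.
250 = 2 × 5^3
130 = 2 × 5 × 13
LCM(250, 130) = 2 × 5^3 × 13 = 3250.
Smallest multiple of 3250 that is ≥ 28937: ⌈28937/3250⌉ × 3250 = 9 × 3250 = 29250.

29250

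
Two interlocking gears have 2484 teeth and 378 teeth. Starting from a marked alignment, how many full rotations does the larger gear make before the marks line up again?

7 rotations

The first common completion time is the LCM of the periods.
2484 = 2^2 × 3^3 × 23
378 = 2 × 3^3 × 7
LCM(2484, 378) = 2^2 × 3^3 × 7 × 23 = 17388.
Rotations for period 2484: 17388 / 2484 = 7.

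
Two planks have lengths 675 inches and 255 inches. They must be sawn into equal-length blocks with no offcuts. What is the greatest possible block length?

15 inches

The block length must divide every plank, so the greatest is gcd(675, 255).
675 = 3^3 × 5^2
255 = 3 × 5 × 17
gcd(675, 255) = 3 × 5 = 15.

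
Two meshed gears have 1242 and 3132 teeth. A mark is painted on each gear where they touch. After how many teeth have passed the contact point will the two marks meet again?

They coincide at every common multiple of the periods; the first is the LCM.
1242 = 2 × 3^3 × 23
3132 = 2^2 × 3^3 × 29
LCM(1242, 3132) = 2^2 × 3^3 × 23 × 29 = 72036.

72036 teeth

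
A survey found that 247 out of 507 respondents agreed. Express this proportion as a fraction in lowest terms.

19/39

247 = 13 × 19
507 = 3 × 13^2
gcd(247, 507) = 13.
Divide numerator and denominator by 13: 247/507 = 19/39.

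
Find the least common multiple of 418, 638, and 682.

418 = 2 × 11 × 19
638 = 2 × 11 × 29
682 = 2 × 11 × 31
LCM(418, 638, 682) = 2 × 11 × 19 × 29 × 31 = 375782.

375782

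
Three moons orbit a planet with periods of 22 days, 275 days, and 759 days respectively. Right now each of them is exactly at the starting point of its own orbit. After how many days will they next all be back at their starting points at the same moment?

37950 days

The first simultaneous occurrence is after LCM of the individual periods.
22 = 2 × 11
275 = 5^2 × 11
759 = 3 × 11 × 23
LCM(22, 275, 759) = 2 × 3 × 5^2 × 11 × 23 = 37950.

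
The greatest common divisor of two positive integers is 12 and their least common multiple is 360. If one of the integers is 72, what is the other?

60

For two integers, gcd × lcm = product, so the other is (12 × 360) / 72 = 4320 / 72 = 60.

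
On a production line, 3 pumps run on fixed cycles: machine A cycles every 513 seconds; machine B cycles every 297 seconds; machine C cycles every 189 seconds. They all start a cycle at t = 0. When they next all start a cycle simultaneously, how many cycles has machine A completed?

77 cycles

All finish a whole number of cycles simultaneously at t = LCM of the periods.
513 = 3^3 × 19
297 = 3^3 × 11
189 = 3^3 × 7
LCM(513, 297, 189) = 3^3 × 7 × 11 × 19 = 39501.
Cycles for period 513: 39501 / 513 = 77.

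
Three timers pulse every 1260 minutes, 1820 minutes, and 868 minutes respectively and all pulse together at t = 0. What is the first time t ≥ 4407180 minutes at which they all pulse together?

Joint pulses occur at multiples of LCM(1260, 1820, 868).
1260 = 2^2 × 3^2 × 5 × 7
1820 = 2^2 × 5 × 7 × 13
868 = 2^2 × 7 × 31
LCM(1260, 1820, 868) = 2^2 × 3^2 × 5 × 7 × 13 × 31 = 507780.
Smallest multiple of 507780 that is ≥ 4407180: ⌈4407180/507780⌉ × 507780 = 9 × 507780 = 4570020.

4570020 minutes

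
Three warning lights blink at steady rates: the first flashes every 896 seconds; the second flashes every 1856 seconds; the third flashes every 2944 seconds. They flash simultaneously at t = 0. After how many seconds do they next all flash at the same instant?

597632 seconds

The first simultaneous occurrence is after LCM of the individual periods.
896 = 2^7 × 7
1856 = 2^6 × 29
2944 = 2^7 × 23
LCM(896, 1856, 2944) = 2^7 × 7 × 23 × 29 = 597632.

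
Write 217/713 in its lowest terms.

7/23

217 = 7 × 31
713 = 23 × 31
gcd(217, 713) = 31.
Divide numerator and denominator by 31: 217/713 = 7/23.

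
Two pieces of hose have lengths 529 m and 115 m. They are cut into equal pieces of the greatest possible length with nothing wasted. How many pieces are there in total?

Piece length = gcd(529, 115).
529 = 23^2
115 = 5 × 23
gcd(529, 115) = 23.
Total pieces = 529/23 + 115/23 = 23 + 5 = 28.

28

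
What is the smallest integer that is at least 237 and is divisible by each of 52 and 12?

312

The integer must be a common multiple of 52 and 12, so a multiple of their LCM.
52 = 2^2 × 13
12 = 2^2 × 3
LCM(52, 12) = 2^2 × 3 × 13 = 156.
Smallest multiple of 156 that is ≥ 237: ⌈237/156⌉ × 156 = 2 × 156 = 312.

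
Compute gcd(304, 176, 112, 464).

304 = 2^4 × 19
176 = 2^4 × 11
112 = 2^4 × 7
464 = 2^4 × 29
gcd(304, 176, 112, 464) = 2^4 = 16.

16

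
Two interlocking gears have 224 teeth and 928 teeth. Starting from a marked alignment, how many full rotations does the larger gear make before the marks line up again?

7 rotations

All finish a whole number of cycles simultaneously at t = LCM of the periods.
224 = 2^5 × 7
928 = 2^5 × 29
LCM(224, 928) = 2^5 × 7 × 29 = 6496.
Rotations for period 928: 6496 / 928 = 7.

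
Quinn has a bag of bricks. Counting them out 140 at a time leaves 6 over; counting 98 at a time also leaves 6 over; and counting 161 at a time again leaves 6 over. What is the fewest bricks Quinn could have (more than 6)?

N − 6 must be a common multiple of 140, 98, and 161.
140 = 2^2 × 5 × 7
98 = 2 × 7^2
161 = 7 × 23
LCM(140, 98, 161) = 2^2 × 5 × 7^2 × 23 = 22540.
Smallest N > 6 is LCM + 6 = 22540 + 6 = 22546.

22546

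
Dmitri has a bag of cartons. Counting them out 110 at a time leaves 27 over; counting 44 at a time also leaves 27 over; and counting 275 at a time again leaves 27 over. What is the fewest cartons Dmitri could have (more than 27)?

1127

N − 27 must be a common multiple of 110, 44, and 275.
110 = 2 × 5 × 11
44 = 2^2 × 11
275 = 5^2 × 11
LCM(110, 44, 275) = 2^2 × 5^2 × 11 = 1100.
Smallest N > 27 is LCM + 27 = 1100 + 27 = 1127.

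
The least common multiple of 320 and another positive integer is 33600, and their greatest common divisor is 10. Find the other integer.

gcd × lcm = product of the two integers, so the other integer is (10 × 33600) / 320 = 1050.

1050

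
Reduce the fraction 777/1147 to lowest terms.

777 = 3 × 7 × 37
1147 = 31 × 37
gcd(777, 1147) = 37.
Divide numerator and denominator by 37: 777/1147 = 21/31.

21/31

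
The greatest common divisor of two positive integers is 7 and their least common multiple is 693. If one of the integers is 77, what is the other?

63

For two integers, gcd × lcm = product, so the other is (7 × 693) / 77 = 4851 / 77 = 63.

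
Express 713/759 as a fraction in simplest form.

713 = 23 × 31
759 = 3 × 11 × 23
gcd(713, 759) = 23.
Divide numerator and denominator by 23: 713/759 = 31/33.

31/33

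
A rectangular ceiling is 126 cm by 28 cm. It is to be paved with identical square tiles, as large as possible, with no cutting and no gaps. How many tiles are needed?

Tile side = gcd(126, 28).
126 = 2 × 3^2 × 7
28 = 2^2 × 7
gcd(126, 28) = 2 × 7 = 14.
Tiles: (126/14) × (28/14) = 9 × 2 = 18.

18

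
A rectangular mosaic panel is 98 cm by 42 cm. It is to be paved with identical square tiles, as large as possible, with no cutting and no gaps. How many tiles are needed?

Tile side = gcd(98, 42).
98 = 2 × 7^2
42 = 2 × 3 × 7
gcd(98, 42) = 2 × 7 = 14.
Tiles: (98/14) × (42/14) = 7 × 3 = 21.

21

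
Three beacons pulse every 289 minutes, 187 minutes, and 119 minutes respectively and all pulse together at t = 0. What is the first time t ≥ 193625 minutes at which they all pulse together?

200277 minutes

Joint pulses occur at multiples of LCM(289, 187, 119).
289 = 17^2
187 = 11 × 17
119 = 7 × 17
LCM(289, 187, 119) = 7 × 11 × 17^2 = 22253.
Smallest multiple of 22253 that is ≥ 193625: ⌈193625/22253⌉ × 22253 = 9 × 22253 = 200277.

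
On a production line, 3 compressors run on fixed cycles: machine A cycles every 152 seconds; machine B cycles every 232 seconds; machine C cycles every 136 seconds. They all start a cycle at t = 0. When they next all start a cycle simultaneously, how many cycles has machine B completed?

323 cycles

All finish a whole number of cycles simultaneously at t = LCM of the periods.
152 = 2^3 × 19
232 = 2^3 × 29
136 = 2^3 × 17
LCM(152, 232, 136) = 2^3 × 17 × 19 × 29 = 74936.
Cycles for period 232: 74936 / 232 = 323.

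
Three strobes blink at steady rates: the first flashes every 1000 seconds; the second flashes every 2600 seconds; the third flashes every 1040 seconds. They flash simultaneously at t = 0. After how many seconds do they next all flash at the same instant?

26000 seconds

They coincide at every common multiple of the periods; the first is the LCM.
1000 = 2^3 × 5^3
2600 = 2^3 × 5^2 × 13
1040 = 2^4 × 5 × 13
LCM(1000, 2600, 1040) = 2^4 × 5^3 × 13 = 26000.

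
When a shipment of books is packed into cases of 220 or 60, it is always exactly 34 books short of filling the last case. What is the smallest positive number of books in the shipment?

Being 34 short of a full case of size k means N ≡ −34 (mod k), i.e. N + 34 is a multiple of each size.
220 = 2^2 × 5 × 11
60 = 2^2 × 3 × 5
LCM(220, 60) = 2^2 × 3 × 5 × 11 = 660.
Smallest positive N is 660 − 34 = 626.

626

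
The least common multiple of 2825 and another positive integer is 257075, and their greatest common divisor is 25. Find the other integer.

2275

gcd × lcm = product of the two integers, so the other integer is (25 × 257075) / 2825 = 2275.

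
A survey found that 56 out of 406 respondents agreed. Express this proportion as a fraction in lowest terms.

56 = 2^3 × 7
406 = 2 × 7 × 29
gcd(56, 406) = 2 × 7 = 14.
Divide numerator and denominator by 14: 56/406 = 4/29.

4/29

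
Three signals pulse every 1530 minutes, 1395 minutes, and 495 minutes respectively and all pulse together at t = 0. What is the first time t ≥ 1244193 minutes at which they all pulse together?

1565190 minutes

Joint pulses occur at multiples of LCM(1530, 1395, 495).
1530 = 2 × 3^2 × 5 × 17
1395 = 3^2 × 5 × 31
495 = 3^2 × 5 × 11
LCM(1530, 1395, 495) = 2 × 3^2 × 5 × 11 × 17 × 31 = 521730.
Smallest multiple of 521730 that is ≥ 1244193: ⌈1244193/521730⌉ × 521730 = 3 × 521730 = 1565190.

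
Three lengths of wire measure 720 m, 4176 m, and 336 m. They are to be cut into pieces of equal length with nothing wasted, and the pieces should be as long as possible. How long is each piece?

The greatest length dividing all of 720, 4176, and 336 is their gcd.
720 = 2^4 × 3^2 × 5
4176 = 2^4 × 3^2 × 29
336 = 2^4 × 3 × 7
gcd(720, 4176, 336) = 2^4 × 3 = 48.

48 m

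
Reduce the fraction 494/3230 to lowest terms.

13/85

494 = 2 × 13 × 19
3230 = 2 × 5 × 17 × 19
gcd(494, 3230) = 2 × 19 = 38.
Divide numerator and denominator by 38: 494/3230 = 13/85.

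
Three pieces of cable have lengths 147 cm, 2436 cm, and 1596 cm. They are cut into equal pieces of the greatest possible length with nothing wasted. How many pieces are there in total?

Piece length = gcd(147, 2436, 1596).
147 = 3 × 7^2
2436 = 2^2 × 3 × 7 × 29
1596 = 2^2 × 3 × 7 × 19
gcd(147, 2436, 1596) = 3 × 7 = 21.
Total pieces = 147/21 + 2436/21 + 1596/21 = 7 + 116 + 76 = 199.

199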